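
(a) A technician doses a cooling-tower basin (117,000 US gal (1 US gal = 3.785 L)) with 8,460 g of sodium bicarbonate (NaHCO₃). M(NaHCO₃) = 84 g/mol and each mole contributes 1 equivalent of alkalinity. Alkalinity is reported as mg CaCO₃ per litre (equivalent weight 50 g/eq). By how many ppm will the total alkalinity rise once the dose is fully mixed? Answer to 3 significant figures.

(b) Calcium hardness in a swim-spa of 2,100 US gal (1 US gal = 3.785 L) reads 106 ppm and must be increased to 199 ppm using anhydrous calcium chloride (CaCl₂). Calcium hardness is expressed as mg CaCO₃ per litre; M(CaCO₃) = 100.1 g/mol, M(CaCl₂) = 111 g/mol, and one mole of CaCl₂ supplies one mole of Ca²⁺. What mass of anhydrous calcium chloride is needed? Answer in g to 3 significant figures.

(a) 11.4 ppm; (b) 820 g

(a) Volume: 117,000 US gal × 3.785 L/gal = 442,845 L.
(a) Moles of NaHCO₃: 8,460 g ÷ 84 g/mol = 100.7 mol → 100.7 eq of alkalinity.
(a) As CaCO₃: 100.7 eq × 50 g/eq = 5036 g.
(a) Rise: 5036 g / 442,845 L × 1000 = 11.37 mg/L.

(b) Volume: 2,100 US gal × 3.785 L/gal = 7,948 L.
(b) Hardness to add: (199 − 106) = 93 mg/L as CaCO₃ × 7,948 L = 739.2 g as CaCO₃.
(b) Moles of Ca²⁺ (1 mol Ca²⁺ ≡ 1 mol CaCO₃): 739.2 / 100.1 g/mol = 7.385 mol.
(b) Mass of CaCl₂: 7.385 × 111 = 819.7 g.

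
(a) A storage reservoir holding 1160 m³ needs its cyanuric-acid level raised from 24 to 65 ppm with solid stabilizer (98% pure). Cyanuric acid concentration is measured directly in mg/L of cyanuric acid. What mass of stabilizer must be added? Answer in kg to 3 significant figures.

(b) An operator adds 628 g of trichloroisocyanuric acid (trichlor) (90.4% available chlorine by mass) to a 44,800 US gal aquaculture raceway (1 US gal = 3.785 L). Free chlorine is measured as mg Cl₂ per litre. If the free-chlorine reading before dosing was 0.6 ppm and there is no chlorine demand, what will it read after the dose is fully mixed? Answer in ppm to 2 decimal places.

(a) 48.5 kg; (b) 3.95 ppm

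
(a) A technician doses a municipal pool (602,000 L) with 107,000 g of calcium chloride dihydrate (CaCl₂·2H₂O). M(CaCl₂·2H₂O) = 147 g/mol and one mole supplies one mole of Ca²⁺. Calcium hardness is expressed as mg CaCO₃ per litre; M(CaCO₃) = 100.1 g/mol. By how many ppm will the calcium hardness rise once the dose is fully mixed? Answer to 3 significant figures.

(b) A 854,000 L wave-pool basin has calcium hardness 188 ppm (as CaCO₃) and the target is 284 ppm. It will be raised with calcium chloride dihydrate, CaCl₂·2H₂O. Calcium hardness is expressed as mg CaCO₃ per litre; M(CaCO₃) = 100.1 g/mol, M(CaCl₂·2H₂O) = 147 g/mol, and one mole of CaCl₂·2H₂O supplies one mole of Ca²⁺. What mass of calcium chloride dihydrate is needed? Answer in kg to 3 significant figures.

(a) Moles of Ca²⁺: 107,000 g ÷ 147 g/mol = 727.9 mol.
(a) As CaCO₃: 727.9 mol × 100.1 g/mol = 72,860 g.
(a) Rise: 72,860 g / 602,000 L × 1000 = 121 mg/L.

(b) Hardness to add: (284 − 188) = 96 mg/L as CaCO₃ × 854,000 L = 81,980 g as CaCO₃.
(b) Moles of Ca²⁺ (1 mol Ca²⁺ ≡ 1 mol CaCO₃): 81,980 / 100.1 g/mol = 819 mol.
(b) Mass of CaCl₂·2H₂O: 819 × 147 = 120,400 g.

(a) 121 ppm; (b) 120 kg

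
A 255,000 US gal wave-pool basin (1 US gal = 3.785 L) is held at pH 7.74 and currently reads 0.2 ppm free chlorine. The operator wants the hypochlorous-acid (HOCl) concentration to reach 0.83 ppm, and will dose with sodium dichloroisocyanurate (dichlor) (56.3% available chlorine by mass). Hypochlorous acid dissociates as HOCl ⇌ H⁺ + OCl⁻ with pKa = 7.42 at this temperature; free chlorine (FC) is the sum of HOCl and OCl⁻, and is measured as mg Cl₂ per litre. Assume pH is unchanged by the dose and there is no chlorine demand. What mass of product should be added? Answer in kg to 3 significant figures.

Volume: 255,000 US gal × 3.785 L/gal = 965,175 L.
[OCl⁻]/[HOCl] = 10^(pH − pKa) = 10^(7.74 − 7.42) = 2.089; fraction as HOCl = 1/(1 + 2.089) = 0.3237.
Free chlorine required for 0.83 ppm HOCl: 0.83 / 0.3237 = 2.564 ppm.
FC to add: 2.564 − 0.2 = 2.364 mg/L as Cl₂.
Cl₂ equivalent: 2.364 mg/L × 965,175 L = 2282 g.
Product at 56.3% available Cl: 2282 / 0.563 = 4053 g.

4.05 kg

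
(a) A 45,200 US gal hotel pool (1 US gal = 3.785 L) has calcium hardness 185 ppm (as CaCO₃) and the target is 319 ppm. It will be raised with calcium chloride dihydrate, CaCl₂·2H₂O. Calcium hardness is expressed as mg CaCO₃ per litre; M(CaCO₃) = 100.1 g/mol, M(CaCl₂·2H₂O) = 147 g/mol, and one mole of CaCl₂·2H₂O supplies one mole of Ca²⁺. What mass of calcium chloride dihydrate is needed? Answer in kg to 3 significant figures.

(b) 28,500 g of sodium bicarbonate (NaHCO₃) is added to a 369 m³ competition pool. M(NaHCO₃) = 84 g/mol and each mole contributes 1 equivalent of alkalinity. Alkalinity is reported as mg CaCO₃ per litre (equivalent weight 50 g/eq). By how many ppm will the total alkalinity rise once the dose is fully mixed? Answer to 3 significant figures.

(a) 33.7 kg; (b) 46.0 ppm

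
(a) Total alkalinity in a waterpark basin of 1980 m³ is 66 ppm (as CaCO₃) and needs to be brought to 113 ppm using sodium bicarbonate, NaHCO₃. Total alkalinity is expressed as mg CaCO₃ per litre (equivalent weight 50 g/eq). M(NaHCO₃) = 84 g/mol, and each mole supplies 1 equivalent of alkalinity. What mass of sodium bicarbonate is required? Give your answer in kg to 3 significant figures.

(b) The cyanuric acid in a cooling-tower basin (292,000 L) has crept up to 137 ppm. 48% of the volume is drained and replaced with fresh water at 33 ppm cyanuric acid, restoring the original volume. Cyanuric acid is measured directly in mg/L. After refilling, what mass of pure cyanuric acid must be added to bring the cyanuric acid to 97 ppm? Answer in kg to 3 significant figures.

(a) 156 kg; (b) 2.90 kg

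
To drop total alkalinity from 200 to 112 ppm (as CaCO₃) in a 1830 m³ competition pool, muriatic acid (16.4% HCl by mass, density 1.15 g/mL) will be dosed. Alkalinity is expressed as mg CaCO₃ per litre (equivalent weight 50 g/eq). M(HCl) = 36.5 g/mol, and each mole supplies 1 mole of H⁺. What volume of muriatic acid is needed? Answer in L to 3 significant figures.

623 L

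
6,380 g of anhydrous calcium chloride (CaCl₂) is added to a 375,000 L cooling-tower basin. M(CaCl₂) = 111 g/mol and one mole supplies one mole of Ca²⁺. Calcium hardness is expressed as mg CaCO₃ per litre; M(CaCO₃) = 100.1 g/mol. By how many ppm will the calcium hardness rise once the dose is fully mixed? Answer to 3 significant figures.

15.3 ppm

Moles of Ca²⁺: 6,380 g ÷ 111 g/mol = 57.48 mol.
As CaCO₃: 57.48 mol × 100.1 g/mol = 5753 g.
Rise: 5753 g / 375,000 L × 1000 = 15.34 mg/L.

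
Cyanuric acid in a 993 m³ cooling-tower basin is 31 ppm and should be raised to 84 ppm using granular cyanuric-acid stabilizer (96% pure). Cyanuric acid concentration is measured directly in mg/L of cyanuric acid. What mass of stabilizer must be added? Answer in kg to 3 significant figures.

Volume: 993 m³ = 993,000 L.
CYA to add: (84 − 31) = 53 mg/L × 993,000 L = 52,630 g cyanuric acid.
At 96% purity: 52,630 / 0.96 = 54,820 g product.

54.8 kg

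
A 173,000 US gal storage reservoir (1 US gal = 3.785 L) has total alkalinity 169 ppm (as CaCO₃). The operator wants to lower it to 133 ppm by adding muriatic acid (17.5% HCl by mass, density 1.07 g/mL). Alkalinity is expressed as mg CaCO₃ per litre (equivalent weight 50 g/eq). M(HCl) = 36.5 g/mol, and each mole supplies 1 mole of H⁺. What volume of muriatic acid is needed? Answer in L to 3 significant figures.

91.9 L

Volume: 173,000 US gal × 3.785 L/gal = 654,805 L.
Alkalinity to neutralize: (169 − 133) = 36 mg/L as CaCO₃ × 654,805 L = 23,570 g as CaCO₃.
Equivalents of H⁺ required: 23,570 ÷ 50 g/eq = 471.5 eq = 471.5 mol HCl.
Mass of HCl: 471.5 × 36.5 = 17,210 g.
Mass of 17.5% solution: 17,210 / 0.175 = 98,330 g.
Volume: 98,330 g ÷ 1.07 g/mL = 91,900 mL.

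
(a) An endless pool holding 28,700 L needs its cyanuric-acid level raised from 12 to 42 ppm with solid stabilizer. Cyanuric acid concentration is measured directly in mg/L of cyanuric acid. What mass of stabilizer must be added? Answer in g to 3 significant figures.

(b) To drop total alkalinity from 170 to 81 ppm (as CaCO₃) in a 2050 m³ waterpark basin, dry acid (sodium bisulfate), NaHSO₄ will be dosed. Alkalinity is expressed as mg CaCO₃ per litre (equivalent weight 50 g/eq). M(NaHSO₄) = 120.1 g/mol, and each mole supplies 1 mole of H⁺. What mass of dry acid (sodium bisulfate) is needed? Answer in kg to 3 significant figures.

(a) 861 g; (b) 438 kg

(a) CYA to add: (42 − 12) = 30 mg/L × 28,700 L = 861 g cyanuric acid.

(b) Volume: 2050 m³ = 2,050,000 L.
(b) Alkalinity to neutralize: (170 − 81) = 89 mg/L as CaCO₃ × 2,050,000 L = 182,400 g as CaCO₃.
(b) Equivalents of H⁺ required: 182,400 ÷ 50 g/eq = 3649 eq = 3649 mol NaHSO₄.
(b) Mass of NaHSO₄: 3649 × 120.1 = 438,200 g.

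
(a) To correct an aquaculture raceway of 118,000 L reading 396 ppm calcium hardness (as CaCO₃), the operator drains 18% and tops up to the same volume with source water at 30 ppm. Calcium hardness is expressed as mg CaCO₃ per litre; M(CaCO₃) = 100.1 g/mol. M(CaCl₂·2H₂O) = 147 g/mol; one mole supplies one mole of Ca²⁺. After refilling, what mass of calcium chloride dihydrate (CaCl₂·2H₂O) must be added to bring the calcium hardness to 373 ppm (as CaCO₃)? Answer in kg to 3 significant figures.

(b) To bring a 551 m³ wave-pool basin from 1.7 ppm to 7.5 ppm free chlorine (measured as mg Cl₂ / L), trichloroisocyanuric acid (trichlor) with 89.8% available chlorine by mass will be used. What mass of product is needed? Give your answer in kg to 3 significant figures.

(a) After draining 18% and refilling: 396 × 0.82 + 30 × 0.18 = 330.12 ppm.
(a) Deficit to target: 373 − 330.12 = 42.88 mg/L.
(a) As CaCO₃: 42.88 mg/L × 118,000 L = 5060 g; ÷ 100.1 = 50.55 mol Ca²⁺.
(a) Mass: 50.55 × 147 = 7431 g.

(b) Volume: 551 m³ = 551,000 L.
(b) Chlorine deficit: 7.5 − 1.7 = 5.8 ppm = 5.8 mg/L as Cl₂.
(b) Cl₂ equivalent needed: 5.8 mg/L × 551,000 L = 3,196,000 mg = 3196 g.
(b) Product at 89.8% available chlorine: 3196 / 0.898 = 3559 g.

(a) 7.43 kg; (b) 3.56 kg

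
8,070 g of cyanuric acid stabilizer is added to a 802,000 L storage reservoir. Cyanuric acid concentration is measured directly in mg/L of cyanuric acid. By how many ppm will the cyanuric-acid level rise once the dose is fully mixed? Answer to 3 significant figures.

Rise: 8,070 g / 802,000 L × 1000 = 10.06 mg/L.

10.1 ppm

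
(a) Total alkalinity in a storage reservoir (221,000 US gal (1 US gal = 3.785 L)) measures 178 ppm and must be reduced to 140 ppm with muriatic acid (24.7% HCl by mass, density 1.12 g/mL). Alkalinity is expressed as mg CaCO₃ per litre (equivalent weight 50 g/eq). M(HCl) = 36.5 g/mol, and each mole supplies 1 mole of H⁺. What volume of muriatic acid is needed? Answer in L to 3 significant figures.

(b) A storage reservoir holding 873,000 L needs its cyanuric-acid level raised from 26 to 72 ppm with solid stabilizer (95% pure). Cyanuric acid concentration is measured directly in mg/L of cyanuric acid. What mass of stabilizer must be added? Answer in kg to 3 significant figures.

(a) 83.9 L; (b) 42.3 kg

(a) Volume: 221,000 US gal × 3.785 L/gal = 836,485 L.
(a) Alkalinity to neutralize: (178 − 140) = 38 mg/L as CaCO₃ × 836,485 L = 31,790 g as CaCO₃.
(a) Equivalents of H⁺ required: 31,790 ÷ 50 g/eq = 635.7 eq = 635.7 mol HCl.
(a) Mass of HCl: 635.7 × 36.5 = 23,200 g.
(a) Mass of 24.7% solution: 23,200 / 0.247 = 93,940 g.
(a) Volume: 93,940 g ÷ 1.12 g/mL = 83,880 mL.

(b) CYA to add: (72 − 26) = 46 mg/L × 873,000 L = 40,160 g cyanuric acid.
(b) At 95% purity: 40,160 / 0.95 = 42,270 g product.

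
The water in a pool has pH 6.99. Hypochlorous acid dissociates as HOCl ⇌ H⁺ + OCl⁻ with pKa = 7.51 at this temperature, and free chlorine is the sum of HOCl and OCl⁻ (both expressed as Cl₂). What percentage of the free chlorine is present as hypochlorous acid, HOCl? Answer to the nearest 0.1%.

[OCl⁻]/[HOCl] = 10^(pH − pKa) = 10^(6.99 − 7.51) = 10^-0.52 = 0.302.
Fraction as HOCl = 1 / (1 + 0.302) = 0.7681.

76.8%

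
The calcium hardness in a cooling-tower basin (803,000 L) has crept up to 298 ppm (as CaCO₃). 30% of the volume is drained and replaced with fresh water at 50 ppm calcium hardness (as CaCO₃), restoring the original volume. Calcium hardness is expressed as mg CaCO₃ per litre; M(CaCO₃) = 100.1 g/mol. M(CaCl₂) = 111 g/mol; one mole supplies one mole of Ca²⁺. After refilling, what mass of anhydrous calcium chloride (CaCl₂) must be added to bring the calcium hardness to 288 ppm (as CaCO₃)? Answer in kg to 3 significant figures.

57.3 kg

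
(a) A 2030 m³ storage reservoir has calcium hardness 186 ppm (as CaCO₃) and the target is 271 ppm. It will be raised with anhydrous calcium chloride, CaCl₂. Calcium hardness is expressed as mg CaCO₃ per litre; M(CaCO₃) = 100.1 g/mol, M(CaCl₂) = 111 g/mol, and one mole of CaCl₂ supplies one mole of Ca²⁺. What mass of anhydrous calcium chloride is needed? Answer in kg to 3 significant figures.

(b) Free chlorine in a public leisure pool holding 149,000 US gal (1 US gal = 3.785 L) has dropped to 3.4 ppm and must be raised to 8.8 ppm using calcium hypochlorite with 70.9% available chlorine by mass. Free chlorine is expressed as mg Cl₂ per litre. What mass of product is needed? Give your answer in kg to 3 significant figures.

(a) 191 kg; (b) 4.30 kg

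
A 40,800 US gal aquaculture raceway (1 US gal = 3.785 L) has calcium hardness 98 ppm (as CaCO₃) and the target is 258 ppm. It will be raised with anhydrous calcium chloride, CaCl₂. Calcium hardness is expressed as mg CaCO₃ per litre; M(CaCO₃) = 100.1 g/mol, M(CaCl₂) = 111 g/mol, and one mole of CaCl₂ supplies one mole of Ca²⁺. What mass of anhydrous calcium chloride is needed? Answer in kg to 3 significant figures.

27.4 kg

Volume: 40,800 US gal × 3.785 L/gal = 154,428 L.
Hardness to add: (258 − 98) = 160 mg/L as CaCO₃ × 154,428 L = 24,710 g as CaCO₃.
Moles of Ca²⁺ (1 mol Ca²⁺ ≡ 1 mol CaCO₃): 24,710 / 100.1 g/mol = 246.8 mol.
Mass of CaCl₂: 246.8 × 111 = 27,400 g.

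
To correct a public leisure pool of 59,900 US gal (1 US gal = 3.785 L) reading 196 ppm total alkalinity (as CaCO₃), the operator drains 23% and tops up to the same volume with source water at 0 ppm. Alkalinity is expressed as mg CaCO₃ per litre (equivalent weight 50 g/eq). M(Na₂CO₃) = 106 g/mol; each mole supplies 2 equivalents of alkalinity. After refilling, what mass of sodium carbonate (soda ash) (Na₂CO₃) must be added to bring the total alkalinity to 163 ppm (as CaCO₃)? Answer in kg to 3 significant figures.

Volume: 59,900 US gal × 3.785 L/gal = 226,722 L.
After draining 23% and refilling: 196 × 0.77 + 0 × 0.23 = 150.92 ppm.
Deficit to target: 163 − 150.92 = 12.08 mg/L.
As CaCO₃: 12.08 mg/L × 226,722 L = 2739 g; ÷ 50 g/eq ÷ 2 = 27.39 mol Na₂CO₃.
Mass: 27.39 × 106 = 2903 g.

2.90 kg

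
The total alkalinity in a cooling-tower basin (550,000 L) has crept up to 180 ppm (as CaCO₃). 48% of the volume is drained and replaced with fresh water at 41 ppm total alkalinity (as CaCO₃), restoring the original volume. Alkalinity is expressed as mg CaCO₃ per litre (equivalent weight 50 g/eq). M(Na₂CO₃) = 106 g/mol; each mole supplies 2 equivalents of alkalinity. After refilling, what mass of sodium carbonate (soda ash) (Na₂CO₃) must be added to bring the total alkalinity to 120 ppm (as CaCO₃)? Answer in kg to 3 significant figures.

After draining 48% and refilling: 180 × 0.52 + 41 × 0.48 = 113.28 ppm.
Deficit to target: 120 − 113.28 = 6.72 mg/L.
As CaCO₃: 6.72 mg/L × 550,000 L = 3696 g; ÷ 50 g/eq ÷ 2 = 36.96 mol Na₂CO₃.
Mass: 36.96 × 106 = 3918 g.

3.92 kg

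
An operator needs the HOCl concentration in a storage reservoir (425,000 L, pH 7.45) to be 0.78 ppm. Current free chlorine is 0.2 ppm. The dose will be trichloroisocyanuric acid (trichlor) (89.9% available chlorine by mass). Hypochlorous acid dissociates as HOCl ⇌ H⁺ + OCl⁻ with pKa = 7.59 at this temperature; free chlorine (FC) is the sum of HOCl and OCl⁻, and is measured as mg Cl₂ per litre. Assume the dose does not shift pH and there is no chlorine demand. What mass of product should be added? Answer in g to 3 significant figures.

[OCl⁻]/[HOCl] = 10^(pH − pKa) = 10^(7.45 − 7.59) = 0.7244; fraction as HOCl = 1/(1 + 0.7244) = 0.5799.
Free chlorine required for 0.78 ppm HOCl: 0.78 / 0.5799 = 1.345 ppm.
FC to add: 1.345 − 0.2 = 1.145 mg/L as Cl₂.
Cl₂ equivalent: 1.145 mg/L × 425,000 L = 486.7 g.
Product at 89.9% available Cl: 486.7 / 0.899 = 541.3 g.

541 g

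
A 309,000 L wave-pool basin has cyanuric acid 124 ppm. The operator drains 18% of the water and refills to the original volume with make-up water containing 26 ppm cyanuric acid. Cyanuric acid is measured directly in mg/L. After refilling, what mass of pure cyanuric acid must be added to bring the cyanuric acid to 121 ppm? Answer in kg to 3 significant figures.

After draining 18% and refilling: 124 × 0.82 + 26 × 0.18 = 106.36 ppm.
Deficit to target: 121 − 106.36 = 14.64 mg/L.
Mass: 14.64 mg/L × 309,000 L = 4524 g cyanuric acid.

4.52 kg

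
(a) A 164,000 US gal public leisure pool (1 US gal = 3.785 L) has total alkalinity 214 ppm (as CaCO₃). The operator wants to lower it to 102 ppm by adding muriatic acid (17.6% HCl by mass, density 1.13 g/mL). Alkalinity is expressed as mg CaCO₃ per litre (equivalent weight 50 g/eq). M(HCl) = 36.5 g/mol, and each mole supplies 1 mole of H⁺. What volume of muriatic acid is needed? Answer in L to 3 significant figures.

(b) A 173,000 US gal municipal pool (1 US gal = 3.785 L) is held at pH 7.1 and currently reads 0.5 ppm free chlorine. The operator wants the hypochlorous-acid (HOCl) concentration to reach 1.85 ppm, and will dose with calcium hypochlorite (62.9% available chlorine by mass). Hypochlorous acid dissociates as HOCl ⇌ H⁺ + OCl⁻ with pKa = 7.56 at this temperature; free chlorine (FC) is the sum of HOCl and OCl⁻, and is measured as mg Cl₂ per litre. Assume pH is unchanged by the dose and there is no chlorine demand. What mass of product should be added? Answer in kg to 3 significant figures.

(a) 255 L; (b) 2.07 kg

(a) Volume: 164,000 US gal × 3.785 L/gal = 620,740 L.
(a) Alkalinity to neutralize: (214 − 102) = 112 mg/L as CaCO₃ × 620,740 L = 69,520 g as CaCO₃.
(a) Equivalents of H⁺ required: 69,520 ÷ 50 g/eq = 1390 eq = 1390 mol HCl.
(a) Mass of HCl: 1390 × 36.5 = 50,750 g.
(a) Mass of 17.6% solution: 50,750 / 0.176 = 288,400 g.
(a) Volume: 288,400 g ÷ 1.13 g/mL = 255,200 mL.

(b) Volume: 173,000 US gal × 3.785 L/gal = 654,805 L.
(b) [OCl⁻]/[HOCl] = 10^(pH − pKa) = 10^(7.1 − 7.56) = 0.3467; fraction as HOCl = 1/(1 + 0.3467) = 0.7425.
(b) Free chlorine required for 1.85 ppm HOCl: 1.85 / 0.7425 = 2.491 ppm.
(b) FC to add: 2.491 − 0.5 = 1.991 mg/L as Cl₂.
(b) Cl₂ equivalent: 1.991 mg/L × 654,805 L = 1304 g.
(b) Product at 62.9% available Cl: 1304 / 0.629 = 2073 g.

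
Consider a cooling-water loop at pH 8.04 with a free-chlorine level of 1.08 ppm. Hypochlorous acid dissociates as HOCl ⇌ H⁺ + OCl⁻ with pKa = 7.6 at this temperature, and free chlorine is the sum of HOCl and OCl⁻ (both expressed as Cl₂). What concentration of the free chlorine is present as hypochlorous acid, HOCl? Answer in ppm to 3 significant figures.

[OCl⁻]/[HOCl] = 10^(pH − pKa) = 10^(8.04 − 7.6) = 10^0.44 = 2.754.
Fraction as HOCl = 1 / (1 + 2.754) = 0.2664.
HOCl = 0.2664 × 1.08 ppm = 0.2877 ppm.

0.288 ppm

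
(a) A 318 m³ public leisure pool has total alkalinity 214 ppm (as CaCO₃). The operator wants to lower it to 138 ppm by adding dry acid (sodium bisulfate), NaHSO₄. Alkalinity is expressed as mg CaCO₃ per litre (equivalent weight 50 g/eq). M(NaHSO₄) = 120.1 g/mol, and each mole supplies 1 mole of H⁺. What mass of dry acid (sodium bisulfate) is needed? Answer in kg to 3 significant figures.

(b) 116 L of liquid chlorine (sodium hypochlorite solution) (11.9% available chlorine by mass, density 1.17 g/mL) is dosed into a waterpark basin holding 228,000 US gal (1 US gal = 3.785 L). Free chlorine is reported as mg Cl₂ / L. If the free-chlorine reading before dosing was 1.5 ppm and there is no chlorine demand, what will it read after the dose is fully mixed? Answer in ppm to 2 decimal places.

(a) Volume: 318 m³ = 318,000 L.
(a) Alkalinity to neutralize: (214 − 138) = 76 mg/L as CaCO₃ × 318,000 L = 24,170 g as CaCO₃.
(a) Equivalents of H⁺ required: 24,170 ÷ 50 g/eq = 483.4 eq = 483.4 mol NaHSO₄.
(a) Mass of NaHSO₄: 483.4 × 120.1 = 58,050 g.

(b) Volume: 228,000 US gal × 3.785 L/gal = 862,980 L.
(b) Mass of solution: 116 L × 1000 mL/L × 1.17 g/mL = 135,700 g.
(b) Available chlorine delivered: 135,700 g × 0.119 = 16,150 g as Cl₂.
(b) Concentration rise: 16,150 g / 862,980 L = 18.72 mg/L = 18.72 ppm.
(b) Final FC: 1.5 + 18.72 = 20.22 ppm.

(a) 58.1 kg; (b) 20.22 ppm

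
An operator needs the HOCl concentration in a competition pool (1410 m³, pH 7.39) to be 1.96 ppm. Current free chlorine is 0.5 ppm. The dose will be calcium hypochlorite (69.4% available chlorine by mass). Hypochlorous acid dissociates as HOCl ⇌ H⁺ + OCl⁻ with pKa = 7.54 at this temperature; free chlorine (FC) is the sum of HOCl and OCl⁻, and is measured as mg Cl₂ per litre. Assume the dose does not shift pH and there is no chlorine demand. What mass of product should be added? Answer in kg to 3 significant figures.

Volume: 1410 m³ = 1,410,000 L.
[OCl⁻]/[HOCl] = 10^(pH − pKa) = 10^(7.39 − 7.54) = 0.7079; fraction as HOCl = 1/(1 + 0.7079) = 0.5855.
Free chlorine required for 1.96 ppm HOCl: 1.96 / 0.5855 = 3.348 ppm.
FC to add: 3.348 − 0.5 = 2.848 mg/L as Cl₂.
Cl₂ equivalent: 2.848 mg/L × 1,410,000 L = 4015 g.
Product at 69.4% available Cl: 4015 / 0.694 = 5785 g.

5.79 kg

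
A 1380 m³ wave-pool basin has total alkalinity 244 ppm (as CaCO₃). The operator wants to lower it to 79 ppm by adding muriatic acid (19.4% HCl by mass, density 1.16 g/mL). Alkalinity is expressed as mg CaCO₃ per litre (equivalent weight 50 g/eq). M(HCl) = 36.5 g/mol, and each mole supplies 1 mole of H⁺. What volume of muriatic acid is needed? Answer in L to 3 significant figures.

739 L

Volume: 1380 m³ = 1,380,000 L.
Alkalinity to neutralize: (244 − 79) = 165 mg/L as CaCO₃ × 1,380,000 L = 227,700 g as CaCO₃.
Equivalents of H⁺ required: 227,700 ÷ 50 g/eq = 4554 eq = 4554 mol HCl.
Mass of HCl: 4554 × 36.5 = 166,200 g.
Mass of 19.4% solution: 166,200 / 0.194 = 856,800 g.
Volume: 856,800 g ÷ 1.16 g/mL = 738,600 mL.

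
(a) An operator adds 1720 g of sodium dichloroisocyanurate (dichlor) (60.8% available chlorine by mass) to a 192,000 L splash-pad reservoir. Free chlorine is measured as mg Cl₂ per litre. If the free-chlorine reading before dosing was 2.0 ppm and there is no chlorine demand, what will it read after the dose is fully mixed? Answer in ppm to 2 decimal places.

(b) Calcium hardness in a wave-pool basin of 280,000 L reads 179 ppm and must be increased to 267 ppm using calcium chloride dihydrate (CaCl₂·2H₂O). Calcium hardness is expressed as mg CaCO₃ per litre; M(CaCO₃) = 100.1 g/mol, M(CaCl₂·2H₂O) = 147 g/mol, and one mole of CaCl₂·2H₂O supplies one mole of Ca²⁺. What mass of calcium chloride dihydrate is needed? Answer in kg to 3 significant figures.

(a) 7.45 ppm; (b) 36.2 kg

(a) Available chlorine delivered: 1720 g × 0.608 = 1046 g as Cl₂.
(a) Concentration rise: 1046 g / 192,000 L = 5.447 mg/L = 5.45 ppm.
(a) Final FC: 2.0 + 5.45 = 7.45 ppm.

(b) Hardness to add: (267 − 179) = 88 mg/L as CaCO₃ × 280,000 L = 24,640 g as CaCO₃.
(b) Moles of Ca²⁺ (1 mol Ca²⁺ ≡ 1 mol CaCO₃): 24,640 / 100.1 g/mol = 246.2 mol.
(b) Mass of CaCl₂·2H₂O: 246.2 × 147 = 36,180 g.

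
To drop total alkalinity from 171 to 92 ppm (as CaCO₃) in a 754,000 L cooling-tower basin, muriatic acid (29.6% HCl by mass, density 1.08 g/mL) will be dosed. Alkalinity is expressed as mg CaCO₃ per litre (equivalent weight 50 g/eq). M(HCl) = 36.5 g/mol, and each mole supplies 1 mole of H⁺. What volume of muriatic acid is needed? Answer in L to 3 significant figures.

136 L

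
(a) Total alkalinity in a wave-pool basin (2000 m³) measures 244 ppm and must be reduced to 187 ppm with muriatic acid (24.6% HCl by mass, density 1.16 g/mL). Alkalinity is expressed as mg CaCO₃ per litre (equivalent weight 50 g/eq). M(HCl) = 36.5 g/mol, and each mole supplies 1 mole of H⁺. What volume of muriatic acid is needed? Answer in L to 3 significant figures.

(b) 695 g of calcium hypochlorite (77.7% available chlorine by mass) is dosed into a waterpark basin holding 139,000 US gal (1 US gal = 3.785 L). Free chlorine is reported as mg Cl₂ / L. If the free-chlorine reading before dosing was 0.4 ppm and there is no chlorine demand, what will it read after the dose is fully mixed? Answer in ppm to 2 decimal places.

(a) 292 L; (b) 1.43 ppm

(a) Volume: 2000 m³ = 2,000,000 L.
(a) Alkalinity to neutralize: (244 − 187) = 57 mg/L as CaCO₃ × 2,000,000 L = 114,000 g as CaCO₃.
(a) Equivalents of H⁺ required: 114,000 ÷ 50 g/eq = 2280 eq = 2280 mol HCl.
(a) Mass of HCl: 2280 × 36.5 = 83,220 g.
(a) Mass of 24.6% solution: 83,220 / 0.246 = 338,300 g.
(a) Volume: 338,300 g ÷ 1.16 g/mL = 291,600 mL.

(b) Volume: 139,000 US gal × 3.785 L/gal = 526,115 L.
(b) Available chlorine delivered: 695 g × 0.777 = 540 g as Cl₂.
(b) Concentration rise: 540 g / 526,115 L = 1.026 mg/L = 1.03 ppm.
(b) Final FC: 0.4 + 1.03 = 1.43 ppm.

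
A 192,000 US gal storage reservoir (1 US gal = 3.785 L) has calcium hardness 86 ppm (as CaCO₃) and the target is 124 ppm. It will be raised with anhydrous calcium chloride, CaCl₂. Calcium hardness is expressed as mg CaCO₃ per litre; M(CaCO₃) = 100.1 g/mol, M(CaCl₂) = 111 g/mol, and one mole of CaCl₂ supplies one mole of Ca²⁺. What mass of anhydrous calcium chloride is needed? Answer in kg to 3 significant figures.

Volume: 192,000 US gal × 3.785 L/gal = 726,720 L.
Hardness to add: (124 − 86) = 38 mg/L as CaCO₃ × 726,720 L = 27,620 g as CaCO₃.
Moles of Ca²⁺ (1 mol Ca²⁺ ≡ 1 mol CaCO₃): 27,620 / 100.1 g/mol = 275.9 mol.
Mass of CaCl₂: 275.9 × 111 = 30,620 g.

30.6 kg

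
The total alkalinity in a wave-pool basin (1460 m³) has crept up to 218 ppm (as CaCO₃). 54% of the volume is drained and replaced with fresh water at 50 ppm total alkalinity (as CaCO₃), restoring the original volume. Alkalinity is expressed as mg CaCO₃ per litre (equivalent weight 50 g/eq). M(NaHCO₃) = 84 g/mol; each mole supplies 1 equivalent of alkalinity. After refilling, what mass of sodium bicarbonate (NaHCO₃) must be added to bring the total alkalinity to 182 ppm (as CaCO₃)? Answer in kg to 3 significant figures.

134 kg

Volume: 1460 m³ = 1,460,000 L.
After draining 54% and refilling: 218 × 0.46 + 50 × 0.54 = 127.28 ppm.
Deficit to target: 182 − 127.28 = 54.72 mg/L.
As CaCO₃: 54.72 mg/L × 1,460,000 L = 79,890 g; ÷ 50 g/eq ÷ 1 = 1598 mol NaHCO₃.
Mass: 1598 × 84 = 134,200 g.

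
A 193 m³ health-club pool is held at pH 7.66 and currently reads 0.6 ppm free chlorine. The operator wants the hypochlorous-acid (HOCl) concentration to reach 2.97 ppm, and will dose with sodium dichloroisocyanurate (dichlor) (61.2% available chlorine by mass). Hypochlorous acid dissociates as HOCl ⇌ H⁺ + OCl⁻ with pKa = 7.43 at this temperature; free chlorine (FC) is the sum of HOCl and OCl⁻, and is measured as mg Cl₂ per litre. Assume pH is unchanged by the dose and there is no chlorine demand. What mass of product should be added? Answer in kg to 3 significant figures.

Volume: 193 m³ = 193,000 L.
[OCl⁻]/[HOCl] = 10^(pH − pKa) = 10^(7.66 − 7.43) = 1.698; fraction as HOCl = 1/(1 + 1.698) = 0.3706.
Free chlorine required for 2.97 ppm HOCl: 2.97 / 0.3706 = 8.014 ppm.
FC to add: 8.014 − 0.6 = 7.414 mg/L as Cl₂.
Cl₂ equivalent: 7.414 mg/L × 193,000 L = 1431 g.
Product at 61.2% available Cl: 1431 / 0.612 = 2338 g.

2.34 kg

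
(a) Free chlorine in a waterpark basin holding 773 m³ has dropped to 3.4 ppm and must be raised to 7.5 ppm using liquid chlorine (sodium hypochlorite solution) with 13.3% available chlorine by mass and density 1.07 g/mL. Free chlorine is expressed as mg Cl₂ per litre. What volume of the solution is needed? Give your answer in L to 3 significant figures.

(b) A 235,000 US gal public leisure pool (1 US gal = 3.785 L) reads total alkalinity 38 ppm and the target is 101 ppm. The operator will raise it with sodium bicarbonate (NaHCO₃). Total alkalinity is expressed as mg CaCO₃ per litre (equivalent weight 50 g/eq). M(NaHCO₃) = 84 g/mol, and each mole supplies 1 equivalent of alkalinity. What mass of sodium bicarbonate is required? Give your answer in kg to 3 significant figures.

(a) Volume: 773 m³ = 773,000 L.
(a) Chlorine deficit: 7.5 − 3.4 = 4.1 ppm = 4.1 mg/L as Cl₂.
(a) Cl₂ equivalent needed: 4.1 mg/L × 773,000 L = 3,169,000 mg = 3169 g.
(a) Product at 13.3% available chlorine: 3169 / 0.133 = 23,830 g.
(a) Volume at density 1.07 g/mL: 23,830 g ÷ 1.07 g/mL = 22,270 mL.

(b) Volume: 235,000 US gal × 3.785 L/gal = 889,475 L.
(b) Alkalinity to add: (101 − 38) = 63 mg/L as CaCO₃ × 889,475 L = 56,040 g as CaCO₃.
(b) Equivalents: 56,040 g ÷ 50 g/eq = 1121 eq.
(b) NaHCO₃ supplies 1 eq per mole → 1121 mol.
(b) Mass: 1121 mol × 84 g/mol = 94,140 g.

(a) 22.3 L; (b) 94.1 kg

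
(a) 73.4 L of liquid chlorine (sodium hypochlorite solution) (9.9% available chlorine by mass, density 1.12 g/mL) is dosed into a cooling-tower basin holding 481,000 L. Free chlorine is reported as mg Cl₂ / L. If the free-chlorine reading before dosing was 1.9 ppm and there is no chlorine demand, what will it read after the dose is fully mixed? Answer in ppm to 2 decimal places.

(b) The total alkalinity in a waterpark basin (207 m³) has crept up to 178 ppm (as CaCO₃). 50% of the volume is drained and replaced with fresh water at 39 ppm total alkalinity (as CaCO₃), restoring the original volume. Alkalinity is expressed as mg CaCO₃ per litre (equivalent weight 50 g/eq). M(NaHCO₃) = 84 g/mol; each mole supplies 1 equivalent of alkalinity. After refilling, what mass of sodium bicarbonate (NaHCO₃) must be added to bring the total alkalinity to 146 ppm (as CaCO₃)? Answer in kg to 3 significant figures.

(a) 18.82 ppm; (b) 13.0 kg

(a) Mass of solution: 73.4 L × 1000 mL/L × 1.12 g/mL = 82,210 g.
(a) Available chlorine delivered: 82,210 g × 0.099 = 8139 g as Cl₂.
(a) Concentration rise: 8139 g / 481,000 L = 16.92 mg/L = 16.92 ppm.
(a) Final FC: 1.9 + 16.92 = 18.82 ppm.

(b) Volume: 207 m³ = 207,000 L.
(b) After draining 50% and refilling: 178 × 0.50 + 39 × 0.50 = 108.5 ppm.
(b) Deficit to target: 146 − 108.5 = 37.5 mg/L.
(b) As CaCO₃: 37.5 mg/L × 207,000 L = 7762 g; ÷ 50 g/eq ÷ 1 = 155.2 mol NaHCO₃.
(b) Mass: 155.2 × 84 = 13,040 g.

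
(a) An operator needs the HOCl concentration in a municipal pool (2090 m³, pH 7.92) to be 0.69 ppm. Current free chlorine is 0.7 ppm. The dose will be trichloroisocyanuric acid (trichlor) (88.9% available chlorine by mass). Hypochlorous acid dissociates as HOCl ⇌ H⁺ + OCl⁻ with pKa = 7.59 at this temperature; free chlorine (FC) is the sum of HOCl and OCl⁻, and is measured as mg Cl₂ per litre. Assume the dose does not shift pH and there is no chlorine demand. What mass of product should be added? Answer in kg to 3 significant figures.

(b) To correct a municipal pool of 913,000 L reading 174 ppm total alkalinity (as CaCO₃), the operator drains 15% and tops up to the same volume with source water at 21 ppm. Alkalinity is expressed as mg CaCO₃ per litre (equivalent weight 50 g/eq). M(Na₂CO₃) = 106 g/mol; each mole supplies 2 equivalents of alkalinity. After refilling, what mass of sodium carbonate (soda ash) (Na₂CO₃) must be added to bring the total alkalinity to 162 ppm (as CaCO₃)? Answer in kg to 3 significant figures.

(a) Volume: 2090 m³ = 2,090,000 L.
(a) [OCl⁻]/[HOCl] = 10^(pH − pKa) = 10^(7.92 − 7.59) = 2.138; fraction as HOCl = 1/(1 + 2.138) = 0.3187.
(a) Free chlorine required for 0.69 ppm HOCl: 0.69 / 0.3187 = 2.165 ppm.
(a) FC to add: 2.165 − 0.7 = 1.465 mg/L as Cl₂.
(a) Cl₂ equivalent: 1.465 mg/L × 2,090,000 L = 3062 g.
(a) Product at 88.9% available Cl: 3062 / 0.889 = 3445 g.

(b) After draining 15% and refilling: 174 × 0.85 + 21 × 0.15 = 151.05 ppm.
(b) Deficit to target: 162 − 151.05 = 10.95 mg/L.
(b) As CaCO₃: 10.95 mg/L × 913,000 L = 9997 g; ÷ 50 g/eq ÷ 2 = 99.97 mol Na₂CO₃.
(b) Mass: 99.97 × 106 = 10,600 g.

(a) 3.44 kg; (b) 10.6 kg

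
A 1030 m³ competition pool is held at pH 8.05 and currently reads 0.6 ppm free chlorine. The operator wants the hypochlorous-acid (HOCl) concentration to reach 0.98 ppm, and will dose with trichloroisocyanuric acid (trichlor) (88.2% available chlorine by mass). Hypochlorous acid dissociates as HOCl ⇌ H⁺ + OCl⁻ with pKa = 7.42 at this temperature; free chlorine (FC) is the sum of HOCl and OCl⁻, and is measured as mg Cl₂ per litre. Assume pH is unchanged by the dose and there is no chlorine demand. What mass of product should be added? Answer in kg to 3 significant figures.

5.33 kg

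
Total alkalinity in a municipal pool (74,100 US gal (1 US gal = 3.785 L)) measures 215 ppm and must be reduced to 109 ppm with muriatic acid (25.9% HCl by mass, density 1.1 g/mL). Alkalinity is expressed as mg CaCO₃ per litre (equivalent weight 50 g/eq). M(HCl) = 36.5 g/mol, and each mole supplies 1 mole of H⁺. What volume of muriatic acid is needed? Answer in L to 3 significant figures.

Volume: 74,100 US gal × 3.785 L/gal = 280,468 L.
Alkalinity to neutralize: (215 − 109) = 106 mg/L as CaCO₃ × 280,468 L = 29,730 g as CaCO₃.
Equivalents of H⁺ required: 29,730 ÷ 50 g/eq = 594.6 eq = 594.6 mol HCl.
Mass of HCl: 594.6 × 36.5 = 21,700 g.
Mass of 25.9% solution: 21,700 / 0.259 = 83,790 g.
Volume: 83,790 g ÷ 1.1 g/mL = 76,180 mL.

76.2 L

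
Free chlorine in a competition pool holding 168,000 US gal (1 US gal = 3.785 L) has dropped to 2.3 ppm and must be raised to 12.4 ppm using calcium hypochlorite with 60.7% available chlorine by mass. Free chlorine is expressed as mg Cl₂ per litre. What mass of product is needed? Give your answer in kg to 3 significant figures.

10.6 kg

Volume: 168,000 US gal × 3.785 L/gal = 635,880 L.
Chlorine deficit: 12.4 − 2.3 = 10.1 ppm = 10.1 mg/L as Cl₂.
Cl₂ equivalent needed: 10.1 mg/L × 635,880 L = 6,422,000 mg = 6422 g.
Product at 60.7% available chlorine: 6422 / 0.607 = 10,580 g.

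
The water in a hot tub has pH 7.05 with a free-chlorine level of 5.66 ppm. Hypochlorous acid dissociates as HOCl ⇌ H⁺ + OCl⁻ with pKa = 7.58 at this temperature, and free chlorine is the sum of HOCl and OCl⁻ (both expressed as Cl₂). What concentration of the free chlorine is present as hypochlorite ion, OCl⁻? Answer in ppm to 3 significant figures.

1.29 ppm

[OCl⁻]/[HOCl] = 10^(pH − pKa) = 10^(7.05 − 7.58) = 10^-0.53 = 0.2951.
Fraction as HOCl = 1 / (1 + 0.2951) = 0.7721.
OCl⁻ = (1 − 0.7721) × 5.66 ppm = 1.29 ppm.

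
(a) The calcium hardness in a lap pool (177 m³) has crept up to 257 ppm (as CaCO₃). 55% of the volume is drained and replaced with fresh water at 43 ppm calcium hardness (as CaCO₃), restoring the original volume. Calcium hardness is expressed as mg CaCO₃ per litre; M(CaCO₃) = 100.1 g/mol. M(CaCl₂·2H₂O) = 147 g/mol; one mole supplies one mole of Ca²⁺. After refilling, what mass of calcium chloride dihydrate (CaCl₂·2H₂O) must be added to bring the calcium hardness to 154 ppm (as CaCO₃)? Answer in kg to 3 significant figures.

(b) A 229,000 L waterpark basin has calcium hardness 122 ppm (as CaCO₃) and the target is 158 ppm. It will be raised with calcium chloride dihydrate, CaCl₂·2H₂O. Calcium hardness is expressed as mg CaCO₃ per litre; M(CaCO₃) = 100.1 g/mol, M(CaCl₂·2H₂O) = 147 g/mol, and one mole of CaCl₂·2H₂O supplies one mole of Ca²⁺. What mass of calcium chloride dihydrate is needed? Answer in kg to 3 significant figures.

(a) Volume: 177 m³ = 177,000 L.
(a) After draining 55% and refilling: 257 × 0.45 + 43 × 0.55 = 139.3 ppm.
(a) Deficit to target: 154 − 139.3 = 14.7 mg/L.
(a) As CaCO₃: 14.7 mg/L × 177,000 L = 2602 g; ÷ 100.1 = 25.99 mol Ca²⁺.
(a) Mass: 25.99 × 147 = 3821 g.

(b) Hardness to add: (158 − 122) = 36 mg/L as CaCO₃ × 229,000 L = 8244 g as CaCO₃.
(b) Moles of Ca²⁺ (1 mol Ca²⁺ ≡ 1 mol CaCO₃): 8244 / 100.1 g/mol = 82.36 mol.
(b) Mass of CaCl₂·2H₂O: 82.36 × 147 = 12,110 g.

(a) 3.82 kg; (b) 12.1 kg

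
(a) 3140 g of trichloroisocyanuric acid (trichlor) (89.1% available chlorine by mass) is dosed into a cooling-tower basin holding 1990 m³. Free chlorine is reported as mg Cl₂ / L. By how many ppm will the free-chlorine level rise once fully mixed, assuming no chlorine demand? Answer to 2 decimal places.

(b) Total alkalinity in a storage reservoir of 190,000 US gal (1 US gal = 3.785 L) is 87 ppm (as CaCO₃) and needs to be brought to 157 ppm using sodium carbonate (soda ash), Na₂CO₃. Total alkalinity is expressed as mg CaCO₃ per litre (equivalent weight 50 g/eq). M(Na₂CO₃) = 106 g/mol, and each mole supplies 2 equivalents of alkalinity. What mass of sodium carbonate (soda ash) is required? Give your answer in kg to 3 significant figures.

(a) 1.41 ppm; (b) 53.4 kg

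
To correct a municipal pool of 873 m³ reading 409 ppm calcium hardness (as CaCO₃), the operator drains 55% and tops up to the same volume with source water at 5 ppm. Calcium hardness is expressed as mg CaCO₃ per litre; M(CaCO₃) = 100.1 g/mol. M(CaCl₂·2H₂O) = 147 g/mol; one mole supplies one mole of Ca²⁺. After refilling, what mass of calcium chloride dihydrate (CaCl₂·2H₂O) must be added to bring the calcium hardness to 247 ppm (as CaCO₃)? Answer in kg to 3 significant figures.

Volume: 873 m³ = 873,000 L.
After draining 55% and refilling: 409 × 0.45 + 5 × 0.55 = 186.8 ppm.
Deficit to target: 247 − 186.8 = 60.2 mg/L.
As CaCO₃: 60.2 mg/L × 873,000 L = 52,550 g; ÷ 100.1 = 525 mol Ca²⁺.
Mass: 525 × 147 = 77,180 g.

77.2 kg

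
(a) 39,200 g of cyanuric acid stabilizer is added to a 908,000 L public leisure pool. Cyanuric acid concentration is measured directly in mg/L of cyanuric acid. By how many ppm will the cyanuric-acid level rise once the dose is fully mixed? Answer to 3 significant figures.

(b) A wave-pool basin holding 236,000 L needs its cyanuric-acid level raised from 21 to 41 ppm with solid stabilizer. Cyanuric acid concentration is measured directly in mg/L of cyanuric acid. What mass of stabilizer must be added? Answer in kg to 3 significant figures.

(a) 43.2 ppm; (b) 4.72 kg

(a) Rise: 39,200 g / 908,000 L × 1000 = 43.17 mg/L.

(b) CYA to add: (41 − 21) = 20 mg/L × 236,000 L = 4720 g cyanuric acid.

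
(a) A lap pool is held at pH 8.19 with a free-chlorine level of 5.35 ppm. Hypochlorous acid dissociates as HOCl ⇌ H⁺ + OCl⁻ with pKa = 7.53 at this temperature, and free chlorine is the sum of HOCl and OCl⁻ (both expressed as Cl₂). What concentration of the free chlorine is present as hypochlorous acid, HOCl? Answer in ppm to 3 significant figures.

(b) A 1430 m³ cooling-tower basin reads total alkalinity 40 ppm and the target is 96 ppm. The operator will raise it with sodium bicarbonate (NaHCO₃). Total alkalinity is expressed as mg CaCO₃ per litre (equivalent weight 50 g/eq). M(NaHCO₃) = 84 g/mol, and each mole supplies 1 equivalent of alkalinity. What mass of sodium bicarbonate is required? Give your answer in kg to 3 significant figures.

(a) [OCl⁻]/[HOCl] = 10^(pH − pKa) = 10^(8.19 − 7.53) = 10^0.66 = 4.571.
(a) Fraction as HOCl = 1 / (1 + 4.571) = 0.1795.
(a) HOCl = 0.1795 × 5.35 ppm = 0.9604 ppm.

(b) Volume: 1430 m³ = 1,430,000 L.
(b) Alkalinity to add: (96 − 40) = 56 mg/L as CaCO₃ × 1,430,000 L = 80,080 g as CaCO₃.
(b) Equivalents: 80,080 g ÷ 50 g/eq = 1602 eq.
(b) NaHCO₃ supplies 1 eq per mole → 1602 mol.
(b) Mass: 1602 mol × 84 g/mol = 134,500 g.

(a) 0.960 ppm; (b) 135 kg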